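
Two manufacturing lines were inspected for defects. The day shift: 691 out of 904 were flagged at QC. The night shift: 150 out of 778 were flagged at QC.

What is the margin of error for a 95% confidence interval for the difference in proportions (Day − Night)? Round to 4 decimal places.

First, p̂₁ = 691/904 = 0.7644; p̂₂ = 150/778 = 0.1928.
The two standard errors are √(0.7644×0.2356/904) = 0.01411 and √(0.1928×0.8072/778) = 0.01414.
Because the samples are independent, SE_diff = √(0.01411² + 0.01414²) = 0.01998.
Using z* = 1.960 for 95%, ME = 1.960 × 0.01998 = 0.03916.

0.0392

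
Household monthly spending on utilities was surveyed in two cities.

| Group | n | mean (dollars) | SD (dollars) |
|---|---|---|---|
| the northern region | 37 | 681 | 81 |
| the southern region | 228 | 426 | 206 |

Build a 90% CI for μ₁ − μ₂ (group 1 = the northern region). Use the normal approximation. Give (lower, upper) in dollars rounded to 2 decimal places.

(223.64, 286.36)

Standard errors of each mean: 81/√37 = 13.3163 and 206/√228 = 13.6427.
SE(x̄₁ − x̄₂) = √(13.3163² + 13.6427²) = 19.0643 for independent samples with unequal variances.
With z* = 1.645, the margin is 1.645 × 19.0643 = 31.3608.
x̄₁ − x̄₂ = 681 − 426 = 255.0000; the interval is 255.0000 ± 31.3608 = (223.64, 286.36).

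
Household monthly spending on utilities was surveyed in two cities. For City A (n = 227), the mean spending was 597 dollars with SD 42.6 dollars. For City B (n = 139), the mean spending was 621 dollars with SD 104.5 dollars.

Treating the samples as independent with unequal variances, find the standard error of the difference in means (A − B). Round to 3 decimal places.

9.304

SE₁ = s₁/√n₁ = 42.6/√227 = 2.8275; SE₂ = 104.5/√139 = 8.8636.
Independent samples, unequal variances: SE_diff = √(SE₁² + SE₂²) = √(7.99475625 + 78.56340496) = 9.3037.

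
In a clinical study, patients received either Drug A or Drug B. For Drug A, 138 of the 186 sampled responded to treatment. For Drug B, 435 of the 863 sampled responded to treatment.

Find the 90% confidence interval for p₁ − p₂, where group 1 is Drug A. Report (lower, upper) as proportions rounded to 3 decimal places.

(0.178, 0.298)

p̂₁ = 138/186 = 0.7419 and p̂₂ = 435/863 = 0.5041.
SE₁ = √(p̂₁(1−p̂₁)/n₁) = √(0.7419·0.2581/186) = 0.03209; SE₂ = √(0.5041·0.4959/863) = 0.01702.
Independent samples: SE of the difference = √(SE₁² + SE₂²) = √(0.0010297681 + 0.0002896804) = 0.03632.
z* for 90% confidence is 1.645, so the margin of error is 1.645 × 0.03632 = 0.05975.
Point estimate p̂₁ − p̂₂ = 0.7419 − 0.5041 = 0.2378.
0.2378 ± 0.05975 → (0.178, 0.298).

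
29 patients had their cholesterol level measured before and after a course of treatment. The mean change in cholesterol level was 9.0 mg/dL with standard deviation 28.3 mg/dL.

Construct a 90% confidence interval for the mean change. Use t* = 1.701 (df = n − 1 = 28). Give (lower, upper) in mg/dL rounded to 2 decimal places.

This is a matched-pairs design, so SE = s_d/√n = 28.3/√29 = 5.2552.
Margin = 1.701 × 5.2552 = 8.9391; the interval is 9.0 ± 8.9391 = (0.06, 17.94).

(0.06, 17.94)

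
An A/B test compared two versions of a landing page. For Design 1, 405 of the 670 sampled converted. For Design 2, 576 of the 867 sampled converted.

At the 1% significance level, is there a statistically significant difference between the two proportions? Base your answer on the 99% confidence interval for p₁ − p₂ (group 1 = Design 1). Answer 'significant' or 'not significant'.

not significant

p̂₁ = 405/670 = 0.6045 and p̂₂ = 576/867 = 0.6644.
SE₁ = √(p̂₁(1−p̂₁)/n₁) = √(0.6045·0.3955/670) = 0.01889; SE₂ = √(0.6644·0.3356/867) = 0.01604.
Independent samples: SE of the difference = √(SE₁² + SE₂²) = √(0.0003568321 + 0.0002572816) = 0.02478.
z* for 99% confidence is 2.576, so the margin of error is 2.576 × 0.02478 = 0.06383.
Point estimate p̂₁ − p̂₂ = 0.6045 − 0.6644 = -0.0599.
-0.0599 ± 0.06383 → (-0.12373, 0.00393).
The interval (-0.12373, 0.00393) contains 0, so the difference is not significant.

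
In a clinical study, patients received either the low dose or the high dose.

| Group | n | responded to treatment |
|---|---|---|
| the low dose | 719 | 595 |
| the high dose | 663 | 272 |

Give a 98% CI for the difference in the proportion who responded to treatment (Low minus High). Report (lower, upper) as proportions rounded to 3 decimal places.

Sample proportions: 595/719 = 0.8275, 272/663 = 0.4103.
Each SE is √(p̂(1−p̂)/n): √(0.8275·0.1725/719) = 0.01409 and √(0.4103·0.5897/663) = 0.01910.
SE(p̂₁ − p̂₂) = √(SE₁² + SE₂²) = √(0.0001985281 + 0.00036481) = 0.02373, since the two samples are independent.
At 98% confidence z* = 2.326; margin = 2.326 × 0.02373 = 0.05520.
The difference is 0.8275 − 0.4103 = 0.4172, so the interval is 0.4172 ± 0.05520 = (0.362, 0.472).

(0.362, 0.472)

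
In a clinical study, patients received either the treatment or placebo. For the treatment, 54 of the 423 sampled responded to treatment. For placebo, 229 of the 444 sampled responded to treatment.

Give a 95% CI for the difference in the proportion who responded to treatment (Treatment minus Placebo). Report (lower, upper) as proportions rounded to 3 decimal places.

p̂₁ = 54/423 = 0.1277 and p̂₂ = 229/444 = 0.5158.
SE₁ = √(p̂₁(1−p̂₁)/n₁) = √(0.1277·0.8723/423) = 0.01623; SE₂ = √(0.5158·0.4842/444) = 0.02372.
Independent samples: SE of the difference = √(SE₁² + SE₂²) = √(0.0002634129 + 0.0005626384) = 0.02874.
z* for 95% confidence is 1.960, so the margin of error is 1.960 × 0.02874 = 0.05633.
Point estimate p̂₁ − p̂₂ = 0.1277 − 0.5158 = -0.3881.
-0.3881 ± 0.05633 → (-0.444, -0.332).

(-0.444, -0.332)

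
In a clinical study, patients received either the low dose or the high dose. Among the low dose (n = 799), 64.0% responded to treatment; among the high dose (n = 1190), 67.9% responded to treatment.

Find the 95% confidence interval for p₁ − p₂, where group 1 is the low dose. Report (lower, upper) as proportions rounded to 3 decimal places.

The two standard errors are √(0.6400×0.3600/799) = 0.01698 and √(0.6790×0.3210/1190) = 0.01353.
Because the samples are independent, SE_diff = √(0.01698² + 0.01353²) = 0.02171.
Using z* = 1.960 for 95%, ME = 1.960 × 0.02171 = 0.04255.
p̂₁ − p̂₂ = -0.0390; interval -0.0390 ± 0.04255 gives (-0.082, 0.004).

(-0.082, 0.004)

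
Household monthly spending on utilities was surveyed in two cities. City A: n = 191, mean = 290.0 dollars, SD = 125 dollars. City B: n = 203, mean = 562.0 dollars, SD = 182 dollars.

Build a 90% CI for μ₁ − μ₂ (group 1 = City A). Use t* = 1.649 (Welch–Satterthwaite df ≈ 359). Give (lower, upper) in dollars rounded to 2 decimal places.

Standard errors of each mean: 125/√191 = 9.0447 and 182/√203 = 12.7739.
SE(x̄₁ − x̄₂) = √(9.0447² + 12.7739²) = 15.6518 for independent samples with unequal variances.
With t* = 1.649, the margin is 1.649 × 15.6518 = 25.8098.
x̄₁ − x̄₂ = 290.0 − 562.0 = -272.0000; the interval is -272.0000 ± 25.8098 = (-297.81, -246.19).

(-297.81, -246.19)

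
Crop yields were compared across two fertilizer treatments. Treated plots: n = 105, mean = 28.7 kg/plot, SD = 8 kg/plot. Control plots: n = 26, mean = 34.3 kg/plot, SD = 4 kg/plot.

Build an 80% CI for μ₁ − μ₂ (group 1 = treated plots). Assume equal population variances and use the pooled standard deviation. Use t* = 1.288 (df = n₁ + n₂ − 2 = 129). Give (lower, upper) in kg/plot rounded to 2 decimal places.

Pooled variance s_p² = [104·8² + 25·4²] / (105+26−2) = 54.6977, so s_p = 7.3958.
SE_diff = s_p·√(1/n₁ + 1/n₂) = 7.3958·√(1/105 + 1/26) = 1.6201.
t* = 1.288; margin = 1.288 × 1.6201 = 2.0867.
Difference = 28.7 − 34.3 = -5.6000.
-5.6000 ± 2.0867 → (-7.69, -3.51).

(-7.69, -3.51)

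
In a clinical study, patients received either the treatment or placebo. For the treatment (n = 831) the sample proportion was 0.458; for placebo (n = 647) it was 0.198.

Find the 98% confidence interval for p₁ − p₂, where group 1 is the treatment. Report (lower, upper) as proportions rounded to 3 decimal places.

(0.206, 0.314)

Each SE is √(p̂(1−p̂)/n): √(0.4580·0.5420/831) = 0.01728 and √(0.1980·0.8020/647) = 0.01567.
SE(p̂₁ − p̂₂) = √(SE₁² + SE₂²) = √(0.0002985984 + 0.0002455489) = 0.02333, since the two samples are independent.
At 98% confidence z* = 2.326; margin = 2.326 × 0.02333 = 0.05427.
The difference is 0.4580 − 0.1980 = 0.2600, so the interval is 0.2600 ± 0.05427 = (0.206, 0.314).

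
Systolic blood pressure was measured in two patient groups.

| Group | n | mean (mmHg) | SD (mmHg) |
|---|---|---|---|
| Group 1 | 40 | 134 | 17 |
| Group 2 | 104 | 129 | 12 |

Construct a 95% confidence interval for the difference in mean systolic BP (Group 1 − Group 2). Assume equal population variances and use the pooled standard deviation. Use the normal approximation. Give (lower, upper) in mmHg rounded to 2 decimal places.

s_p = √[((n₁−1)s₁² + (n₂−1)s₂²)/(n₁+n₂−2)] = √[(39·17² + 103·12²)/142] = 13.5582.
SE = 13.5582·√(1/40 + 1/104) = 2.5225.
With z* = 1.960, margin = 1.960 × 2.5225 = 4.9441.
x̄₁ − x̄₂ = 134 − 129 = 5.0000; interval 5.0000 ± 4.9441 = (0.06, 9.94).

(0.06, 9.94)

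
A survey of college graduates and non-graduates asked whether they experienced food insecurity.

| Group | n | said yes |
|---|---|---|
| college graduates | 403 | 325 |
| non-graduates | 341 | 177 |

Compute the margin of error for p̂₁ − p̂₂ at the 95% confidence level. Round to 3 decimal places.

Sample proportions: 325/403 = 0.8065, 177/341 = 0.5191.
Each SE is √(p̂(1−p̂)/n): √(0.8065·0.1935/403) = 0.01968 and √(0.5191·0.4809/341) = 0.02706.
SE(p̂₁ − p̂₂) = √(SE₁² + SE₂²) = √(0.0003873024 + 0.0007322436) = 0.03346, since the two samples are independent.
At 95% confidence z* = 1.960; margin = 1.960 × 0.03346 = 0.06558.

0.066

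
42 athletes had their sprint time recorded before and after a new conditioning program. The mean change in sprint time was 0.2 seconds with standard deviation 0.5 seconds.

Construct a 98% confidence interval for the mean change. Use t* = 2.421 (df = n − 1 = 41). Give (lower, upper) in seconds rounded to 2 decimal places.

(0.01, 0.39)

This is a matched-pairs design, so SE = s_d/√n = 0.5/√42 = 0.0772.
Margin = 2.421 × 0.0772 = 0.1869; the interval is 0.2 ± 0.1869 = (0.01, 0.39).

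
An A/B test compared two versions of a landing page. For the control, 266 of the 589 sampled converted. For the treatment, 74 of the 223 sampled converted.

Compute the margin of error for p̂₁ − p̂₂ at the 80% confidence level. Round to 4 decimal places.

0.0482

p̂₁ = 266/589 = 0.4516 and p̂₂ = 74/223 = 0.3318.
SE₁ = √(p̂₁(1−p̂₁)/n₁) = √(0.4516·0.5484/589) = 0.02051; SE₂ = √(0.3318·0.6682/223) = 0.03153.
Independent samples: SE of the difference = √(SE₁² + SE₂²) = √(0.0004206601 + 0.0009941409) = 0.03761.
z* for 80% confidence is 1.282, so the margin of error is 1.282 × 0.03761 = 0.04822.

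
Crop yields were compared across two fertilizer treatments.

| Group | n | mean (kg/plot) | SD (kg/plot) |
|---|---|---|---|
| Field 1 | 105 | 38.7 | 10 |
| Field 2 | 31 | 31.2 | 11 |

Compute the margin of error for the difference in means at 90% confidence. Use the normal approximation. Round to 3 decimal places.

Per-group SEs: s₁/√n₁ = 10/√105 = 0.9759, s₂/√n₂ = 11/√31 = 1.9757.
Unpooled SE of the difference: √(0.95238081 + 3.90339049) = 2.2036.
Margin of error = z* · SE = 1.645 × 2.2036 = 3.6249.

3.625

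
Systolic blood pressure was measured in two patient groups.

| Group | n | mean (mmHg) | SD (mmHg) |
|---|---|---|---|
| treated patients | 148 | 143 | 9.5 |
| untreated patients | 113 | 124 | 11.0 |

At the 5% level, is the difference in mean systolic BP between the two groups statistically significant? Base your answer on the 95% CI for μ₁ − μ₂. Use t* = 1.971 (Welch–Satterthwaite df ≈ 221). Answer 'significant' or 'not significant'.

significant

Per-group SEs: s₁/√n₁ = 9.5/√148 = 0.7809, s₂/√n₂ = 11.0/√113 = 1.0348.
Unpooled SE of the difference: √(0.60980481 + 1.07081104) = 1.2964.
Margin of error = t* · SE = 1.971 × 1.2964 = 2.5552.
x̄₁ − x̄₂ = 143 − 124 = 19.0000.
CI: 19.0000 ± 2.5552 = (16.4448, 21.5552).
The interval (16.4448, 21.5552) does not contain 0, so the difference is significant.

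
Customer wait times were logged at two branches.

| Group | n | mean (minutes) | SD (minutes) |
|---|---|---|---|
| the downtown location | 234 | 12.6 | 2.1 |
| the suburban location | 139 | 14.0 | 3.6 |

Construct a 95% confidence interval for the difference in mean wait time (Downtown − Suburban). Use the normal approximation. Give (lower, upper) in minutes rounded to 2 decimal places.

Standard errors of each mean: 2.1/√234 = 0.1373 and 3.6/√139 = 0.3053.
SE(x̄₁ − x̄₂) = √(0.1373² + 0.3053²) = 0.3348 for independent samples with unequal variances.
With z* = 1.960, the margin is 1.960 × 0.3348 = 0.6562.
x̄₁ − x̄₂ = 12.6 − 14.0 = -1.4000; the interval is -1.4000 ± 0.6562 = (-2.06, -0.74).

(-2.06, -0.74)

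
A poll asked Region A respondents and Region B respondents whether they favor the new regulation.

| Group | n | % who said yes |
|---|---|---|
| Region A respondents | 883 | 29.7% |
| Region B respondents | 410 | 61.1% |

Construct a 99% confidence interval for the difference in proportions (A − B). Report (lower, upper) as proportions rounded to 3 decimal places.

(-0.388, -0.240)

The two standard errors are √(0.2970×0.7030/883) = 0.01538 and √(0.6110×0.3890/410) = 0.02408.
Because the samples are independent, SE_diff = √(0.01538² + 0.02408²) = 0.02857.
Using z* = 2.576 for 99%, ME = 2.576 × 0.02857 = 0.07360.
p̂₁ − p̂₂ = -0.3140; interval -0.3140 ± 0.07360 gives (-0.388, -0.240).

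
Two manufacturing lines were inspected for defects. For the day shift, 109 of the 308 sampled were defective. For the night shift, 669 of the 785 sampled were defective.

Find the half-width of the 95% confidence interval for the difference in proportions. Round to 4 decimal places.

Sample proportions: 109/308 = 0.3539, 669/785 = 0.8522.
Each SE is √(p̂(1−p̂)/n): √(0.3539·0.6461/308) = 0.02725 and √(0.8522·0.1478/785) = 0.01267.
SE(p̂₁ − p̂₂) = √(SE₁² + SE₂²) = √(0.0007425625 + 0.0001605289) = 0.03005, since the two samples are independent.
At 95% confidence z* = 1.960; margin = 1.960 × 0.03005 = 0.05890.

0.0589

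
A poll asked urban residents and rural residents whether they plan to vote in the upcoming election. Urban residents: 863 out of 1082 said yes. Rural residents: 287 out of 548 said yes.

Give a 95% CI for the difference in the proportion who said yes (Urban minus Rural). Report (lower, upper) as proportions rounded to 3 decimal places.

(0.226, 0.322)

Sample proportions: 863/1082 = 0.7976, 287/548 = 0.5237.
Each SE is √(p̂(1−p̂)/n): √(0.7976·0.2024/1082) = 0.01221 and √(0.5237·0.4763/548) = 0.02133.
SE(p̂₁ − p̂₂) = √(SE₁² + SE₂²) = √(0.0001490841 + 0.0004549689) = 0.02458, since the two samples are independent.
At 95% confidence z* = 1.960; margin = 1.960 × 0.02458 = 0.04818.
The difference is 0.7976 − 0.5237 = 0.2739, so the interval is 0.2739 ± 0.04818 = (0.226, 0.322).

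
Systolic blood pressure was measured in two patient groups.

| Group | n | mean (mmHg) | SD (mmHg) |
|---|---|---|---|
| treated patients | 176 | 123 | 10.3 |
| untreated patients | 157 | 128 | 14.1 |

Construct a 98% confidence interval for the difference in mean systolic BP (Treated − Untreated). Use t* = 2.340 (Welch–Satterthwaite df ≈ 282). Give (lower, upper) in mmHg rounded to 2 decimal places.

(-8.20, -1.80)

SE₁ = s₁/√n₁ = 10.3/√176 = 0.7764; SE₂ = 14.1/√157 = 1.1253.
Independent samples, unequal variances: SE_diff = √(SE₁² + SE₂²) = √(0.60279696 + 1.26630009) = 1.3671.
t* = 2.340, so margin of error = 2.340 × 1.3671 = 3.1990.
Difference in means = 123 − 128 = -5.0000.
-5.0000 ± 3.1990 → (-8.20, -1.80).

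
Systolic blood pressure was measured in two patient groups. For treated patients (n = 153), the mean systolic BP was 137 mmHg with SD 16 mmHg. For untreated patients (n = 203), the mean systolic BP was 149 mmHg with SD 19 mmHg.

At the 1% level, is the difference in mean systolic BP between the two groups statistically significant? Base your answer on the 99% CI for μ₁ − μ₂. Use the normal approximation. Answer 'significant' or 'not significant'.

significant

Standard errors of each mean: 16/√153 = 1.2935 and 19/√203 = 1.3335.
SE(x̄₁ − x̄₂) = √(1.2935² + 1.3335²) = 1.8578 for independent samples with unequal variances.
With z* = 2.576, the margin is 2.576 × 1.8578 = 4.7857.
x̄₁ − x̄₂ = 137 − 149 = -12.0000; the interval is -12.0000 ± 4.7857 = (-16.7857, -7.2143).
The interval (-16.7857, -7.2143) does not contain 0, so the difference is significant.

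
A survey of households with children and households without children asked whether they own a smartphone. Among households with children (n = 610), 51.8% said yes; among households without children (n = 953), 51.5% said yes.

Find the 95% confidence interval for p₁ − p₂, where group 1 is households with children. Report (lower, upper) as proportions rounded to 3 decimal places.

(-0.048, 0.054)

SE₁ = √(p̂₁(1−p̂₁)/n₁) = √(0.5180·0.4820/610) = 0.02023; SE₂ = √(0.5150·0.4850/953) = 0.01619.
Independent samples: SE of the difference = √(SE₁² + SE₂²) = √(0.0004092529 + 0.0002621161) = 0.02591.
z* for 95% confidence is 1.960, so the margin of error is 1.960 × 0.02591 = 0.05078.
Point estimate p̂₁ − p̂₂ = 0.5180 − 0.5150 = 0.0030.
0.0030 ± 0.05078 → (-0.048, 0.054).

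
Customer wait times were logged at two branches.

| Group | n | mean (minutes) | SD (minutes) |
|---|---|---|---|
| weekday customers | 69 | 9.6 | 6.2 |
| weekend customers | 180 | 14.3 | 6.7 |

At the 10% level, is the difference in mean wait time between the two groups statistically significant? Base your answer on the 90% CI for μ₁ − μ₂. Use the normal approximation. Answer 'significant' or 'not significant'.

significant

Standard errors of each mean: 6.2/√69 = 0.7464 and 6.7/√180 = 0.4994.
SE(x̄₁ − x̄₂) = √(0.7464² + 0.4994²) = 0.8981 for independent samples with unequal variances.
With z* = 1.645, the margin is 1.645 × 0.8981 = 1.4774.
x̄₁ − x̄₂ = 9.6 − 14.3 = -4.7000; the interval is -4.7000 ± 1.4774 = (-6.1774, -3.2226).
The interval (-6.1774, -3.2226) does not contain 0, so the difference is significant.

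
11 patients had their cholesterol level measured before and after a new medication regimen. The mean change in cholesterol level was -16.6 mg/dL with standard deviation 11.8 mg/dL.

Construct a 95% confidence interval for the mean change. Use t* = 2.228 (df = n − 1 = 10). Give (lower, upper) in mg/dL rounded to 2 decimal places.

This is a matched-pairs design, so SE = s_d/√n = 11.8/√11 = 3.5578.
Margin = 2.228 × 3.5578 = 7.9268; the interval is -16.6 ± 7.9268 = (-24.53, -8.67).

(-24.53, -8.67)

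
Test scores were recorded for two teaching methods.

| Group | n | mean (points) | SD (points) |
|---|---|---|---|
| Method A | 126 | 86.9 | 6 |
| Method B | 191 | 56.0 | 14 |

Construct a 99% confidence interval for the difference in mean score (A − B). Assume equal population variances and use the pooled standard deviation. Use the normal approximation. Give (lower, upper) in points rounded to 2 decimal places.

s_p = √[((n₁−1)s₁² + (n₂−1)s₂²)/(n₁+n₂−2)] = √[(125·6² + 190·14²)/315] = 11.5112.
SE = 11.5112·√(1/126 + 1/191) = 1.3211.
With z* = 2.576, margin = 2.576 × 1.3211 = 3.4032.
x̄₁ − x̄₂ = 86.9 − 56.0 = 30.9000; interval 30.9000 ± 3.4032 = (27.50, 34.30).

(27.50, 34.30)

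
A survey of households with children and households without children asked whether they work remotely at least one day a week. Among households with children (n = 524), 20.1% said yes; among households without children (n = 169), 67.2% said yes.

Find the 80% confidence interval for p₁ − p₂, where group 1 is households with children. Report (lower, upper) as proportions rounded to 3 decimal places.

SE₁ = √(p̂₁(1−p̂₁)/n₁) = √(0.2010·0.7990/524) = 0.01751; SE₂ = √(0.6720·0.3280/169) = 0.03611.
Independent samples: SE of the difference = √(SE₁² + SE₂²) = √(0.0003066001 + 0.0013039321) = 0.04013.
z* for 80% confidence is 1.282, so the margin of error is 1.282 × 0.04013 = 0.05145.
Point estimate p̂₁ − p̂₂ = 0.2010 − 0.6720 = -0.4710.
-0.4710 ± 0.05145 → (-0.522, -0.420).

(-0.522, -0.420)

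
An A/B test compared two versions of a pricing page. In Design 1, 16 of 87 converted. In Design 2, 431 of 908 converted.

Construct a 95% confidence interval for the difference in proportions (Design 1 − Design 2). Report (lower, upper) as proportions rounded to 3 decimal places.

(-0.378, -0.203)

Sample proportions: 16/87 = 0.1839, 431/908 = 0.4747.
Each SE is √(p̂(1−p̂)/n): √(0.1839·0.8161/87) = 0.04153 and √(0.4747·0.5253/908) = 0.01657.
SE(p̂₁ − p̂₂) = √(SE₁² + SE₂²) = √(0.0017247409 + 0.0002745649) = 0.04471, since the two samples are independent.
At 95% confidence z* = 1.960; margin = 1.960 × 0.04471 = 0.08763.
The difference is 0.1839 − 0.4747 = -0.2908, so the interval is -0.2908 ± 0.08763 = (-0.378, -0.203).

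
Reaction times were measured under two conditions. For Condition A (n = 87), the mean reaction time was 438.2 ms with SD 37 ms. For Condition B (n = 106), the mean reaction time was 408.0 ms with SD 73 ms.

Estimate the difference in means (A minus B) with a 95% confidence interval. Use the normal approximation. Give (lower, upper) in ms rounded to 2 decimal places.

(14.28, 46.12)

Per-group SEs: s₁/√n₁ = 37/√87 = 3.9668, s₂/√n₂ = 73/√106 = 7.0904.
Unpooled SE of the difference: √(15.73550224 + 50.27377216) = 8.1246.
Margin of error = z* · SE = 1.960 × 8.1246 = 15.9242.
x̄₁ − x̄₂ = 438.2 − 408.0 = 30.2000.
CI: 30.2000 ± 15.9242 = (14.28, 46.12).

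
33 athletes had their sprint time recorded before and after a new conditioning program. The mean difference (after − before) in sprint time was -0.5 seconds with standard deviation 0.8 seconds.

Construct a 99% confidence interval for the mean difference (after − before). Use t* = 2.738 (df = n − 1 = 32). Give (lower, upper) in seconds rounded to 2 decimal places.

Paired design: SE = s_d/√n = 0.8/√33 = 0.1393.
t* = 2.738; margin of error = 2.738 × 0.1393 = 0.3814.
-0.5 ± 0.3814 → (-0.88, -0.12).

(-0.88, -0.12)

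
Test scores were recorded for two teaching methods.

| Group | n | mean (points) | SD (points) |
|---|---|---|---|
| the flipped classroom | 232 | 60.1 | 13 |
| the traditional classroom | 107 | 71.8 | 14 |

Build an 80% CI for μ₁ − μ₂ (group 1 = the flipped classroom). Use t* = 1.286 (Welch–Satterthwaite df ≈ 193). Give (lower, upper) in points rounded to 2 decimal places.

(-13.76, -9.64)

SE₁ = s₁/√n₁ = 13/√232 = 0.8535; SE₂ = 14/√107 = 1.3534.
Independent samples, unequal variances: SE_diff = √(SE₁² + SE₂²) = √(0.72846225 + 1.83169156) = 1.6000.
t* = 1.286, so margin of error = 1.286 × 1.6000 = 2.0576.
Difference in means = 60.1 − 71.8 = -11.7000.
-11.7000 ± 2.0576 → (-13.76, -9.64).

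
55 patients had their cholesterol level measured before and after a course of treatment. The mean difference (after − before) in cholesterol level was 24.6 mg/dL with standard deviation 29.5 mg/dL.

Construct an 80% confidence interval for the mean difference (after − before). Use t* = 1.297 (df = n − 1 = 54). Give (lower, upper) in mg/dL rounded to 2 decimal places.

This is a matched-pairs design, so SE = s_d/√n = 29.5/√55 = 3.9778.
Margin = 1.297 × 3.9778 = 5.1592; the interval is 24.6 ± 5.1592 = (19.44, 29.76).

(19.44, 29.76)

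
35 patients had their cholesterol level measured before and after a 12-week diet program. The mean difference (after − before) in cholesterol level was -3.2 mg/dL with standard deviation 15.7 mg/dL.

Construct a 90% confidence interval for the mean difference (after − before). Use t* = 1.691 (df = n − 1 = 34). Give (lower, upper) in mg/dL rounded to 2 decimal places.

Paired design: SE = s_d/√n = 15.7/√35 = 2.6538.
t* = 1.691; margin of error = 1.691 × 2.6538 = 4.4876.
-3.2 ± 4.4876 → (-7.69, 1.29).

(-7.69, 1.29)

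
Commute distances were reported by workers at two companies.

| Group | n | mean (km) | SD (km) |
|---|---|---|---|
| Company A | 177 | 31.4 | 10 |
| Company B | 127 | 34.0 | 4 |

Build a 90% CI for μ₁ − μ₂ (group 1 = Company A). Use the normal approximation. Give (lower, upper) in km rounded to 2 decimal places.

Per-group SEs: s₁/√n₁ = 10/√177 = 0.7516, s₂/√n₂ = 4/√127 = 0.3549.
Unpooled SE of the difference: √(0.56490256 + 0.12595401) = 0.8312.
Margin of error = z* · SE = 1.645 × 0.8312 = 1.3673.
x̄₁ − x̄₂ = 31.4 − 34.0 = -2.6000.
CI: -2.6000 ± 1.3673 = (-3.97, -1.23).

(-3.97, -1.23)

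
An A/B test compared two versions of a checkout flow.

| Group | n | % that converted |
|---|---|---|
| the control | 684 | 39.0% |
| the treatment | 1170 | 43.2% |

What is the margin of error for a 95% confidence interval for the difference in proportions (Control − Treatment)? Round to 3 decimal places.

SE₁ = √(p̂₁(1−p̂₁)/n₁) = √(0.3900·0.6100/684) = 0.01865; SE₂ = √(0.4320·0.5680/1170) = 0.01448.
Independent samples: SE of the difference = √(SE₁² + SE₂²) = √(0.0003478225 + 0.0002096704) = 0.02361.
z* for 95% confidence is 1.960, so the margin of error is 1.960 × 0.02361 = 0.04628.

0.046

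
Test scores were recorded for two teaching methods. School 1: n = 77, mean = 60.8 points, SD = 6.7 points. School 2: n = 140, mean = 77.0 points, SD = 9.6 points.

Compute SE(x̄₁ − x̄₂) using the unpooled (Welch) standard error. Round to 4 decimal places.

1.1141

Standard errors of each mean: 6.7/√77 = 0.7635 and 9.6/√140 = 0.8113.
SE(x̄₁ − x̄₂) = √(0.7635² + 0.8113²) = 1.1141 for independent samples with unequal variances.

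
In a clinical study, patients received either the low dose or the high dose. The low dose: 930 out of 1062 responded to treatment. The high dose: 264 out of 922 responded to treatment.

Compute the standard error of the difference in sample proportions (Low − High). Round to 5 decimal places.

0.01800

Sample proportions: 930/1062 = 0.8757, 264/922 = 0.2863.
Each SE is √(p̂(1−p̂)/n): √(0.8757·0.1243/1062) = 0.01012 and √(0.2863·0.7137/922) = 0.01489.
SE(p̂₁ − p̂₂) = √(SE₁² + SE₂²) = √(0.0001024144 + 0.0002217121) = 0.01800, since the two samples are independent.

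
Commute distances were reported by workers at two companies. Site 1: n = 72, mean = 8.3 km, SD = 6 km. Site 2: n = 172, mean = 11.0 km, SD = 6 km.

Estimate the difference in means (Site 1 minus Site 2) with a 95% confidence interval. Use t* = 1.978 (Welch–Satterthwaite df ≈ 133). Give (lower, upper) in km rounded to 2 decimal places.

(-4.37, -1.03)

SE₁ = s₁/√n₁ = 6/√72 = 0.7071; SE₂ = 6/√172 = 0.4575.
Independent samples, unequal variances: SE_diff = √(SE₁² + SE₂²) = √(0.49999041 + 0.20930625) = 0.8422.
t* = 1.978, so margin of error = 1.978 × 0.8422 = 1.6659.
Difference in means = 8.3 − 11.0 = -2.7000.
-2.7000 ± 1.6659 → (-4.37, -1.03).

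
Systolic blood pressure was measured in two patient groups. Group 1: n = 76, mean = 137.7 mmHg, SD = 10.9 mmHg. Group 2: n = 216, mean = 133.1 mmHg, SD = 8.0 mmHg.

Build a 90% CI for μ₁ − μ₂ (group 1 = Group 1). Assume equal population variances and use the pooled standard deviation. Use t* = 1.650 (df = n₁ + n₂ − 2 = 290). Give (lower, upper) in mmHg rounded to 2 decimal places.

(2.65, 6.55)

s_p = √[((n₁−1)s₁² + (n₂−1)s₂²)/(n₁+n₂−2)] = √[(75·10.9² + 215·8.0²)/290] = 8.8417.
SE = 8.8417·√(1/76 + 1/216) = 1.1792.
With t* = 1.650, margin = 1.650 × 1.1792 = 1.9457.
x̄₁ − x̄₂ = 137.7 − 133.1 = 4.6000; interval 4.6000 ± 1.9457 = (2.65, 6.55).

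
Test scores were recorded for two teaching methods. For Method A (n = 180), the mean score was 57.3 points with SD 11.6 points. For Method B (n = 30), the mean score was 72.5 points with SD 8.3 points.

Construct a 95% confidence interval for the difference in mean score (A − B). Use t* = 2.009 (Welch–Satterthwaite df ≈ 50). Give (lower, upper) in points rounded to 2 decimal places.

Per-group SEs: s₁/√n₁ = 11.6/√180 = 0.8646, s₂/√n₂ = 8.3/√30 = 1.5154.
Unpooled SE of the difference: √(0.74753316 + 2.29643716) = 1.7447.
Margin of error = t* · SE = 2.009 × 1.7447 = 3.5051.
x̄₁ − x̄₂ = 57.3 − 72.5 = -15.2000.
CI: -15.2000 ± 3.5051 = (-18.71, -11.69).

(-18.71, -11.69)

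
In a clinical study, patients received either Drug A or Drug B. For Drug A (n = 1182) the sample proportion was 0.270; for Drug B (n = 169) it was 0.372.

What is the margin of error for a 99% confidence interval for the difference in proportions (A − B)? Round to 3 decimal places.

0.101

The two standard errors are √(0.2700×0.7300/1182) = 0.01291 and √(0.3720×0.6280/169) = 0.03718.
Because the samples are independent, SE_diff = √(0.01291² + 0.03718²) = 0.03936.
Using z* = 2.576 for 99%, ME = 2.576 × 0.03936 = 0.10139.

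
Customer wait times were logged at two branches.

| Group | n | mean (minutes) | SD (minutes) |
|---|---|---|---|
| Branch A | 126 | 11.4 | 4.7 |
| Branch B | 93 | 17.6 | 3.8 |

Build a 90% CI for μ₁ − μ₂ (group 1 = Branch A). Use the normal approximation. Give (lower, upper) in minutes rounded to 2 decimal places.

(-7.15, -5.25)

Standard errors of each mean: 4.7/√126 = 0.4187 and 3.8/√93 = 0.3940.
SE(x̄₁ − x̄₂) = √(0.4187² + 0.3940²) = 0.5749 for independent samples with unequal variances.
With z* = 1.645, the margin is 1.645 × 0.5749 = 0.9457.
x̄₁ − x̄₂ = 11.4 − 17.6 = -6.2000; the interval is -6.2000 ± 0.9457 = (-7.15, -5.25).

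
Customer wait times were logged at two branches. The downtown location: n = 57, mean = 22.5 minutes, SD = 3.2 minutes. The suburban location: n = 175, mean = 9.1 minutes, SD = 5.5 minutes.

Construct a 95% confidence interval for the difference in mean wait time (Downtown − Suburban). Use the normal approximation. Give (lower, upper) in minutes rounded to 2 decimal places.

(12.24, 14.56)

Standard errors of each mean: 3.2/√57 = 0.4239 and 5.5/√175 = 0.4158.
SE(x̄₁ − x̄₂) = √(0.4239² + 0.4158²) = 0.5938 for independent samples with unequal variances.
With z* = 1.960, the margin is 1.960 × 0.5938 = 1.1638.
x̄₁ − x̄₂ = 22.5 − 9.1 = 13.4000; the interval is 13.4000 ± 1.1638 = (12.24, 14.56).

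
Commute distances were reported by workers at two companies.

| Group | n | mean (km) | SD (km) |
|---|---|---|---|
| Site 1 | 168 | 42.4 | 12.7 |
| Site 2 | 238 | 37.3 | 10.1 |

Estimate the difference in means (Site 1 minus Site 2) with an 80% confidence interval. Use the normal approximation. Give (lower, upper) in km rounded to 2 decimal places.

(3.59, 6.61)

Per-group SEs: s₁/√n₁ = 12.7/√168 = 0.9798, s₂/√n₂ = 10.1/√238 = 0.6547.
Unpooled SE of the difference: √(0.96000804 + 0.42863209) = 1.1784.
Margin of error = z* · SE = 1.282 × 1.1784 = 1.5107.
x̄₁ − x̄₂ = 42.4 − 37.3 = 5.1000.
CI: 5.1000 ± 1.5107 = (3.59, 6.61).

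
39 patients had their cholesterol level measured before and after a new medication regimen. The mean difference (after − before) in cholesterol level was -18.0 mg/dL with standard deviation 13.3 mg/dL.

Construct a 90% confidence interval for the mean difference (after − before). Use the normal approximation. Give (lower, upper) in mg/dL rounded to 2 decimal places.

(-21.50, -14.50)

This is a matched-pairs design, so SE = s_d/√n = 13.3/√39 = 2.1297.
Margin = 1.645 × 2.1297 = 3.5034; the interval is -18.0 ± 3.5034 = (-21.50, -14.50).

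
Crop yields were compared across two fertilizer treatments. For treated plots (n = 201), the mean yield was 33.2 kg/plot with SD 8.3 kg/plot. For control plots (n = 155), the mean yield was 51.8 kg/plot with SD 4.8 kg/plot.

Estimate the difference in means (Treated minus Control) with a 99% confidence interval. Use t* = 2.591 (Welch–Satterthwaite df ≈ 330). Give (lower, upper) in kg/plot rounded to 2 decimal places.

Standard errors of each mean: 8.3/√201 = 0.5854 and 4.8/√155 = 0.3855.
SE(x̄₁ − x̄₂) = √(0.5854² + 0.3855²) = 0.7009 for independent samples with unequal variances.
With t* = 2.591, the margin is 2.591 × 0.7009 = 1.8160.
x̄₁ − x̄₂ = 33.2 − 51.8 = -18.6000; the interval is -18.6000 ± 1.8160 = (-20.42, -16.78).

(-20.42, -16.78)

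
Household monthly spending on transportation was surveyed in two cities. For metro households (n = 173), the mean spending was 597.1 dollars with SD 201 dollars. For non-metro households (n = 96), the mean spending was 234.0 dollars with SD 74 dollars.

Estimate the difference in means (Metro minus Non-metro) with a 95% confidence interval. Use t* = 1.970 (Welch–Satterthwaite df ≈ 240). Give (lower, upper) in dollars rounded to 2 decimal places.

(329.52, 396.68)

Standard errors of each mean: 201/√173 = 15.2817 and 74/√96 = 7.5526.
SE(x̄₁ − x̄₂) = √(15.2817² + 7.5526²) = 17.0462 for independent samples with unequal variances.
With t* = 1.970, the margin is 1.970 × 17.0462 = 33.5810.
x̄₁ − x̄₂ = 597.1 − 234.0 = 363.1000; the interval is 363.1000 ± 33.5810 = (329.52, 396.68).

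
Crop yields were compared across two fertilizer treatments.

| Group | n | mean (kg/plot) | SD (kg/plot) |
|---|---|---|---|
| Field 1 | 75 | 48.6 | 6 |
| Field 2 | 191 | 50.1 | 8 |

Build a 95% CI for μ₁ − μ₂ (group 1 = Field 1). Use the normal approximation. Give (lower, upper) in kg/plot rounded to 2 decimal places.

Per-group SEs: s₁/√n₁ = 6/√75 = 0.6928, s₂/√n₂ = 8/√191 = 0.5789.
Unpooled SE of the difference: √(0.47997184 + 0.33512521) = 0.9028.
Margin of error = z* · SE = 1.960 × 0.9028 = 1.7695.
x̄₁ − x̄₂ = 48.6 − 50.1 = -1.5000.
CI: -1.5000 ± 1.7695 = (-3.27, 0.27).

(-3.27, 0.27)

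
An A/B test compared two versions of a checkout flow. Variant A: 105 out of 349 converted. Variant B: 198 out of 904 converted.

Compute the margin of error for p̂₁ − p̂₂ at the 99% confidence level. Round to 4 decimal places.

0.0725

p̂₁ = 105/349 = 0.3009 and p̂₂ = 198/904 = 0.2190.
SE₁ = √(p̂₁(1−p̂₁)/n₁) = √(0.3009·0.6991/349) = 0.02455; SE₂ = √(0.2190·0.7810/904) = 0.01376.
Independent samples: SE of the difference = √(SE₁² + SE₂²) = √(0.0006027025 + 0.0001893376) = 0.02814.
z* for 99% confidence is 2.576, so the margin of error is 2.576 × 0.02814 = 0.07249.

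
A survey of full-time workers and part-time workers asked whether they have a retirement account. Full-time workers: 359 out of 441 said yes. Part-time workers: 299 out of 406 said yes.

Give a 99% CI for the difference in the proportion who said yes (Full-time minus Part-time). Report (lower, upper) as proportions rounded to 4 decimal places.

(0.0038, 0.1514)

Sample proportions: 359/441 = 0.8141, 299/406 = 0.7365.
Each SE is √(p̂(1−p̂)/n): √(0.8141·0.1859/441) = 0.01853 and √(0.7365·0.2635/406) = 0.02186.
SE(p̂₁ − p̂₂) = √(SE₁² + SE₂²) = √(0.0003433609 + 0.0004778596) = 0.02866, since the two samples are independent.
At 99% confidence z* = 2.576; margin = 2.576 × 0.02866 = 0.07383.
The difference is 0.8141 − 0.7365 = 0.0776, so the interval is 0.0776 ± 0.07383 = (0.0038, 0.1514).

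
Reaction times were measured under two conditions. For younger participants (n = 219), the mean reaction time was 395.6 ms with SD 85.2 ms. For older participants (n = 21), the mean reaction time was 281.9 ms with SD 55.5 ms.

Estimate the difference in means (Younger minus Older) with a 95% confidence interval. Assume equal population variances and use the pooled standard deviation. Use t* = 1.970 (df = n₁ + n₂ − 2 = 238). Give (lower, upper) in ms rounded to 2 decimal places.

s_p = √[((n₁−1)s₁² + (n₂−1)s₂²)/(n₁+n₂−2)] = √[(218·85.2² + 20·55.5²)/238] = 83.1137.
SE = 83.1137·√(1/219 + 1/21) = 18.9866.
With t* = 1.970, margin = 1.970 × 18.9866 = 37.4036.
x̄₁ − x̄₂ = 395.6 − 281.9 = 113.7000; interval 113.7000 ± 37.4036 = (76.30, 151.10).

(76.30, 151.10)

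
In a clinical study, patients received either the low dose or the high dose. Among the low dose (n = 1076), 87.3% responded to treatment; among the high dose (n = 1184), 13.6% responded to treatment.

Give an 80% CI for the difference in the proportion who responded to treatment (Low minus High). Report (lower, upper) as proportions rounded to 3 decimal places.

The two standard errors are √(0.8730×0.1270/1076) = 0.01015 and √(0.1360×0.8640/1184) = 0.00996.
Because the samples are independent, SE_diff = √(0.01015² + 0.00996²) = 0.01422.
Using z* = 1.282 for 80%, ME = 1.282 × 0.01422 = 0.01823.
p̂₁ − p̂₂ = 0.7370; interval 0.7370 ± 0.01823 gives (0.719, 0.755).

(0.719, 0.755)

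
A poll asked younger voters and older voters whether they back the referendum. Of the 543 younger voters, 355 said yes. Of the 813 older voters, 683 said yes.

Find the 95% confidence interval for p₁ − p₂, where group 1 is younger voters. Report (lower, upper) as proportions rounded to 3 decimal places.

Sample proportions: 355/543 = 0.6538, 683/813 = 0.8401.
Each SE is √(p̂(1−p̂)/n): √(0.6538·0.3462/543) = 0.02042 and √(0.8401·0.1599/813) = 0.01285.
SE(p̂₁ − p̂₂) = √(SE₁² + SE₂²) = √(0.0004169764 + 0.0001651225) = 0.02413, since the two samples are independent.
At 95% confidence z* = 1.960; margin = 1.960 × 0.02413 = 0.04729.
The difference is 0.6538 − 0.8401 = -0.1863, so the interval is -0.1863 ± 0.04729 = (-0.234, -0.139).

(-0.234, -0.139)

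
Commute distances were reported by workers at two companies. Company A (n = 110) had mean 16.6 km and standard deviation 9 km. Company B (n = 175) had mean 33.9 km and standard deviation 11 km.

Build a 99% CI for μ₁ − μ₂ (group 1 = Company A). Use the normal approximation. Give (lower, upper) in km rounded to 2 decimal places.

Per-group SEs: s₁/√n₁ = 9/√110 = 0.8581, s₂/√n₂ = 11/√175 = 0.8315.
Unpooled SE of the difference: √(0.73633561 + 0.69139225) = 1.1949.
Margin of error = z* · SE = 2.576 × 1.1949 = 3.0781.
x̄₁ − x̄₂ = 16.6 − 33.9 = -17.3000.
CI: -17.3000 ± 3.0781 = (-20.38, -14.22).

(-20.38, -14.22)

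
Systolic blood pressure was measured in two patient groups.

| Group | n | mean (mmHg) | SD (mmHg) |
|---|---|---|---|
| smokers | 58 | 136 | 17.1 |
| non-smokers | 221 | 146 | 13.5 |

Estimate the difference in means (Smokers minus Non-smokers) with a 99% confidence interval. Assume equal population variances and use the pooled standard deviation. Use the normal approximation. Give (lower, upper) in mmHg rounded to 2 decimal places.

(-15.44, -4.56)

Pooled variance s_p² = [57·17.1² + 220·13.5²] / (58+221−2) = 204.9183, so s_p = 14.3150.
SE_diff = s_p·√(1/n₁ + 1/n₂) = 14.3150·√(1/58 + 1/221) = 2.1119.
z* = 2.576; margin = 2.576 × 2.1119 = 5.4403.
Difference = 136 − 146 = -10.0000.
-10.0000 ± 5.4403 → (-15.44, -4.56).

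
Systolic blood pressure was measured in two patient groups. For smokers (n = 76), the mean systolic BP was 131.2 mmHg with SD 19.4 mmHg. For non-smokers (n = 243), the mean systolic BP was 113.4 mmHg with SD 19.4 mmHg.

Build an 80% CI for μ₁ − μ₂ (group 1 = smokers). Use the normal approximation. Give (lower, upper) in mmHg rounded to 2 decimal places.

SE₁ = s₁/√n₁ = 19.4/√76 = 2.2253; SE₂ = 19.4/√243 = 1.2445.
Independent samples, unequal variances: SE_diff = √(SE₁² + SE₂²) = √(4.95196009 + 1.54878025) = 2.5497.
z* = 1.282, so margin of error = 1.282 × 2.5497 = 3.2687.
Difference in means = 131.2 − 113.4 = 17.8000.
17.8000 ± 3.2687 → (14.53, 21.07).

(14.53, 21.07)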